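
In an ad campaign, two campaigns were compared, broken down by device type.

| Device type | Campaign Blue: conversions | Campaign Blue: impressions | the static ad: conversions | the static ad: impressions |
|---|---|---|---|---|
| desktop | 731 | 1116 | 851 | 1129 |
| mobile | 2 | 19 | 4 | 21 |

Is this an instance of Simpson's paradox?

Desktop: Campaign Blue 731/1116 = 65.5%, the static ad 851/1129 = 75.4% → the static ad
Mobile: Campaign Blue 2/19 = 10.5%, the static ad 4/21 = 19.0% → the static ad
Overall: Campaign Blue 733/1135 = 64.6%, the static ad 855/1150 = 74.3% → the static ad
The static ad wins overall and in every device group — no reversal.

No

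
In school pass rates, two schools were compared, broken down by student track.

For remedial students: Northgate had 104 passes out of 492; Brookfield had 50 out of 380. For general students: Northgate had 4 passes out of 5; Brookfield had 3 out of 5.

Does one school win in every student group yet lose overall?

Remedial: Northgate 104/492 = 21.1%, Brookfield 50/380 = 13.2% → Northgate
General: Northgate 4/5 = 80.0%, Brookfield 3/5 = 60.0% → Northgate
Overall: Northgate 108/497 = 21.7%, Brookfield 53/385 = 13.8% → Northgate
Northgate wins overall and in every student group — no reversal.

No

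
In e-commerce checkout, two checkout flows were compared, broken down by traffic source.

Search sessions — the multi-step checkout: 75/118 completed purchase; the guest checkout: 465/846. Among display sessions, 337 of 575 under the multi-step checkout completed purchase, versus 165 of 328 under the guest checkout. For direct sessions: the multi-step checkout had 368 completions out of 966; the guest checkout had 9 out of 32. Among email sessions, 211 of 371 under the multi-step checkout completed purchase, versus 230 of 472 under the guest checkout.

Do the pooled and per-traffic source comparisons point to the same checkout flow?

Search: the multi-step checkout 75/118 = 63.6%, the guest checkout 465/846 = 55.0% → the multi-step checkout
Display: the multi-step checkout 337/575 = 58.6%, the guest checkout 165/328 = 50.3% → the multi-step checkout
Direct: the multi-step checkout 368/966 = 38.1%, the guest checkout 9/32 = 28.1% → the multi-step checkout
Email: the multi-step checkout 211/371 = 56.9%, the guest checkout 230/472 = 48.7% → the multi-step checkout
Overall: the multi-step checkout 991/2030 = 48.8%, the guest checkout 869/1678 = 51.8% → the guest checkout
The multi-step checkout wins each traffic group but the guest checkout wins overall — the comparison reverses. The multi-step checkout's sessions skew toward direct, which has a lower base rate.

No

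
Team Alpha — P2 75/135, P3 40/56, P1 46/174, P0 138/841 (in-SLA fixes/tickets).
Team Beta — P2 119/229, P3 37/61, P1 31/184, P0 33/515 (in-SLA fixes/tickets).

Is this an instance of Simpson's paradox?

No

P2: Team Alpha 75/135 = 55.6%, Team Beta 119/229 = 52.0% → Team Alpha
P3: Team Alpha 40/56 = 71.4%, Team Beta 37/61 = 60.7% → Team Alpha
P1: Team Alpha 46/174 = 26.4%, Team Beta 31/184 = 16.8% → Team Alpha
P0: Team Alpha 138/841 = 16.4%, Team Beta 33/515 = 6.4% → Team Alpha
Overall: Team Alpha 299/1206 = 24.8%, Team Beta 220/989 = 22.2% → Team Alpha
Team Alpha wins overall and in every ticket group — no reversal.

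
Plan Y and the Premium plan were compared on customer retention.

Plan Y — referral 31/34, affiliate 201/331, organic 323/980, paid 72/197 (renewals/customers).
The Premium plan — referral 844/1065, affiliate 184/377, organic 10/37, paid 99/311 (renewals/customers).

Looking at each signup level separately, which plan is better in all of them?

Plan Y

Referral: Plan Y 31/34 = 91.2%, the Premium plan 844/1065 = 79.2% → Plan Y
Affiliate: Plan Y 201/331 = 60.7%, the Premium plan 184/377 = 48.8% → Plan Y
Organic: Plan Y 323/980 = 33.0%, the Premium plan 10/37 = 27.0% → Plan Y
Paid: Plan Y 72/197 = 36.5%, the Premium plan 99/311 = 31.8% → Plan Y
Plan Y has the higher rate in all 4 groups.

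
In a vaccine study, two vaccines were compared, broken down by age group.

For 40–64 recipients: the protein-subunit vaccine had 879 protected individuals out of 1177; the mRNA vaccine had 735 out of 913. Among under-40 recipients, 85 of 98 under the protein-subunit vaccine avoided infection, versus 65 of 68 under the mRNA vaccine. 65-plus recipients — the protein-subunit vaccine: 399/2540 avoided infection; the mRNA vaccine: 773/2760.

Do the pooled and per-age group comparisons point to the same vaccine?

40–64: the protein-subunit vaccine 879/1177 = 74.7%, the mRNA vaccine 735/913 = 80.5% → the mRNA vaccine
Under-40: the protein-subunit vaccine 85/98 = 86.7%, the mRNA vaccine 65/68 = 95.6% → the mRNA vaccine
65-plus: the protein-subunit vaccine 399/2540 = 15.7%, the mRNA vaccine 773/2760 = 28.0% → the mRNA vaccine
Overall: the protein-subunit vaccine 1363/3815 = 35.7%, the mRNA vaccine 1573/3741 = 42.0% → the mRNA vaccine
The mRNA vaccine wins overall and in every age group — no reversal.

Yes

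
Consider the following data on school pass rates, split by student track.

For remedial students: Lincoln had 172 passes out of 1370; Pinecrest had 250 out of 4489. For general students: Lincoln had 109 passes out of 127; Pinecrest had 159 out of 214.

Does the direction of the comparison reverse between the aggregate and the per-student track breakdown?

Remedial: Lincoln 172/1370 = 12.6%, Pinecrest 250/4489 = 5.6% → Lincoln
General: Lincoln 109/127 = 85.8%, Pinecrest 159/214 = 74.3% → Lincoln
Overall: Lincoln 281/1497 = 18.8%, Pinecrest 409/4703 = 8.7% → Lincoln
Lincoln wins overall and in every student group — no reversal.

No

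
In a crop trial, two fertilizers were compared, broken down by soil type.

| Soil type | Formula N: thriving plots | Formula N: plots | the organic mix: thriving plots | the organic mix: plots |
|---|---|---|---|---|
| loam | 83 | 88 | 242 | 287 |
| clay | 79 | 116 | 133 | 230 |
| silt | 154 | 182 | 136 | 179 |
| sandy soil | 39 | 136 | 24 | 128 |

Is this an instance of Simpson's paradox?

No

Loam: Formula N 83/88 = 94.3%, the organic mix 242/287 = 84.3% → Formula N
Clay: Formula N 79/116 = 68.1%, the organic mix 133/230 = 57.8% → Formula N
Silt: Formula N 154/182 = 84.6%, the organic mix 136/179 = 76.0% → Formula N
Sandy soil: Formula N 39/136 = 28.7%, the organic mix 24/128 = 18.8% → Formula N
Overall: Formula N 355/522 = 68.0%, the organic mix 535/824 = 64.9% → Formula N
Formula N wins overall and in every soil group — no reversal.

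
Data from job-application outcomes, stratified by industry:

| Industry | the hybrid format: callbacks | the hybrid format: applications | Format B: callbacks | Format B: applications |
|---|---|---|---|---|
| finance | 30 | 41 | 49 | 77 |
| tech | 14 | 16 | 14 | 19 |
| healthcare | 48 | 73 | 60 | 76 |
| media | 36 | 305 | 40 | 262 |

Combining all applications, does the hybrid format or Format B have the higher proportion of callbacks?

Format B

Finance: the hybrid format 30/41 = 73.2%, Format B 49/77 = 63.6% → the hybrid format
Tech: the hybrid format 14/16 = 87.5%, Format B 14/19 = 73.7% → the hybrid format
Healthcare: the hybrid format 48/73 = 65.8%, Format B 60/76 = 78.9% → Format B
Media: the hybrid format 36/305 = 11.8%, Format B 40/262 = 15.3% → Format B
Overall: the hybrid format 128/435 = 29.4%, Format B 163/434 = 37.6% → Format B
(Neither sweeps every industry group, but Format B has the higher pooled rate.)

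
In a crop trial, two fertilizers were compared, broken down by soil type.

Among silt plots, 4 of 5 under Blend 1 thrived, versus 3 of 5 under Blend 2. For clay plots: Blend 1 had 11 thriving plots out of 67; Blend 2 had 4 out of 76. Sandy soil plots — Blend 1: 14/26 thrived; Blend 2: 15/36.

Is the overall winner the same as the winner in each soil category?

Yes

Silt: Blend 1 4/5 = 80.0%, Blend 2 3/5 = 60.0% → Blend 1
Clay: Blend 1 11/67 = 16.4%, Blend 2 4/76 = 5.3% → Blend 1
Sandy soil: Blend 1 14/26 = 53.8%, Blend 2 15/36 = 41.7% → Blend 1
Overall: Blend 1 29/98 = 29.6%, Blend 2 22/117 = 18.8% → Blend 1
Blend 1 wins overall and in every soil group — no reversal.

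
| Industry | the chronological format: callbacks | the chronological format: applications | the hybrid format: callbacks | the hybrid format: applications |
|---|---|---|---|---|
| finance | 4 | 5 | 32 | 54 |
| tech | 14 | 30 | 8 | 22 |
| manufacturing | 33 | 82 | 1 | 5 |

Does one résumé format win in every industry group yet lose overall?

Yes

Finance: the chronological format 4/5 = 80.0%, the hybrid format 32/54 = 59.3% → the chronological format
Tech: the chronological format 14/30 = 46.7%, the hybrid format 8/22 = 36.4% → the chronological format
Manufacturing: the chronological format 33/82 = 40.2%, the hybrid format 1/5 = 20.0% → the chronological format
Overall: the chronological format 51/117 = 43.6%, the hybrid format 41/81 = 50.6% → the hybrid format
The chronological format wins each industry group but the hybrid format wins overall — the comparison reverses. The chronological format's applications skew toward manufacturing, which has a lower base rate.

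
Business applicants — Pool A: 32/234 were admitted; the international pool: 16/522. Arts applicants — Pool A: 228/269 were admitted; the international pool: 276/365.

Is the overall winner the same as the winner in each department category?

Business: Pool A 32/234 = 13.7%, the international pool 16/522 = 3.1% → Pool A
Arts: Pool A 228/269 = 84.8%, the international pool 276/365 = 75.6% → Pool A
Overall: Pool A 260/503 = 51.7%, the international pool 292/887 = 32.9% → Pool A
Pool A wins overall and in every department group — no reversal.

Yes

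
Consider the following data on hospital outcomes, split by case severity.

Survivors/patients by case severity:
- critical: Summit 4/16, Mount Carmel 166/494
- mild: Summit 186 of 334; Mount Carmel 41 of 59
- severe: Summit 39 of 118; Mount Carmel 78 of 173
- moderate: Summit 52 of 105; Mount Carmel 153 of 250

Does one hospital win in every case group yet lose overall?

Yes

Critical: Summit 4/16 = 25.0%, Mount Carmel 166/494 = 33.6% → Mount Carmel
Mild: Summit 186/334 = 55.7%, Mount Carmel 41/59 = 69.5% → Mount Carmel
Severe: Summit 39/118 = 33.1%, Mount Carmel 78/173 = 45.1% → Mount Carmel
Moderate: Summit 52/105 = 49.5%, Mount Carmel 153/250 = 61.2% → Mount Carmel
Overall: Summit 281/573 = 49.0%, Mount Carmel 438/976 = 44.9% → Summit
Mount Carmel wins each case group but Summit wins overall — the comparison reverses. Mount Carmel's patients skew toward critical, which has a lower base rate.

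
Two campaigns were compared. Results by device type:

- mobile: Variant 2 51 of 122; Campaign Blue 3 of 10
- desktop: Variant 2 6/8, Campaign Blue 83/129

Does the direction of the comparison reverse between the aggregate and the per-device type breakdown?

Mobile: Variant 2 51/122 = 41.8%, Campaign Blue 3/10 = 30.0% → Variant 2
Desktop: Variant 2 6/8 = 75.0%, Campaign Blue 83/129 = 64.3% → Variant 2
Overall: Variant 2 57/130 = 43.8%, Campaign Blue 86/139 = 61.9% → Campaign Blue
Variant 2 wins each device group but Campaign Blue wins overall — the comparison reverses. Variant 2's impressions skew toward mobile, which has a lower base rate.

Yes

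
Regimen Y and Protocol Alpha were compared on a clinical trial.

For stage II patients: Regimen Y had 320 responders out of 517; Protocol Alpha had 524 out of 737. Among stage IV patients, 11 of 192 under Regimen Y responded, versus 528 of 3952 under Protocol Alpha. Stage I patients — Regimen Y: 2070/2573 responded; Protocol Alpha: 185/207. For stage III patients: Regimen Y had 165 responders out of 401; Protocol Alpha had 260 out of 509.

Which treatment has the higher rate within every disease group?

Stage II: Regimen Y 320/517 = 61.9%, Protocol Alpha 524/737 = 71.1% → Protocol Alpha
Stage IV: Regimen Y 11/192 = 5.7%, Protocol Alpha 528/3952 = 13.4% → Protocol Alpha
Stage I: Regimen Y 2070/2573 = 80.5%, Protocol Alpha 185/207 = 89.4% → Protocol Alpha
Stage III: Regimen Y 165/401 = 41.1%, Protocol Alpha 260/509 = 51.1% → Protocol Alpha
Protocol Alpha has the higher rate in all 4 groups.

Protocol Alpha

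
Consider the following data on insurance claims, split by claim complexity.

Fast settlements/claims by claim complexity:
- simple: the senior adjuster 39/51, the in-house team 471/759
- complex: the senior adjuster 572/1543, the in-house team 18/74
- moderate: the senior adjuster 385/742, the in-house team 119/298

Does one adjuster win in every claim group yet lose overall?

Simple: the senior adjuster 39/51 = 76.5%, the in-house team 471/759 = 62.1% → the senior adjuster
Complex: the senior adjuster 572/1543 = 37.1%, the in-house team 18/74 = 24.3% → the senior adjuster
Moderate: the senior adjuster 385/742 = 51.9%, the in-house team 119/298 = 39.9% → the senior adjuster
Overall: the senior adjuster 996/2336 = 42.6%, the in-house team 608/1131 = 53.8% → the in-house team
The senior adjuster wins each claim group but the in-house team wins overall — the comparison reverses. The senior adjuster's claims skew toward complex, which has a lower base rate.

Yes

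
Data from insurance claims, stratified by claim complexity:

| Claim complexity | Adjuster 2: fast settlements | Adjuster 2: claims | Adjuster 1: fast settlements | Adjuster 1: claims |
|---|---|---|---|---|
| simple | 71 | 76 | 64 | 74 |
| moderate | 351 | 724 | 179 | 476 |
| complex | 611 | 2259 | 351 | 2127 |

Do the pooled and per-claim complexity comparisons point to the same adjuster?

Yes

Simple: Adjuster 2 71/76 = 93.4%, Adjuster 1 64/74 = 86.5% → Adjuster 2
Moderate: Adjuster 2 351/724 = 48.5%, Adjuster 1 179/476 = 37.6% → Adjuster 2
Complex: Adjuster 2 611/2259 = 27.0%, Adjuster 1 351/2127 = 16.5% → Adjuster 2
Overall: Adjuster 2 1033/3059 = 33.8%, Adjuster 1 594/2677 = 22.2% → Adjuster 2
Adjuster 2 wins overall and in every claim group — no reversal.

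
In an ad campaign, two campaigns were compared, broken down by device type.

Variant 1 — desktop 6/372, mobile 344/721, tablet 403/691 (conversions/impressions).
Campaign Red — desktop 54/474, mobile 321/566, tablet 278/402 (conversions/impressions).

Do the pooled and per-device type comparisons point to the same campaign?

Desktop: Variant 1 6/372 = 1.6%, Campaign Red 54/474 = 11.4% → Campaign Red
Mobile: Variant 1 344/721 = 47.7%, Campaign Red 321/566 = 56.7% → Campaign Red
Tablet: Variant 1 403/691 = 58.3%, Campaign Red 278/402 = 69.2% → Campaign Red
Overall: Variant 1 753/1784 = 42.2%, Campaign Red 653/1442 = 45.3% → Campaign Red
Campaign Red wins overall and in every device group — no reversal.

Yes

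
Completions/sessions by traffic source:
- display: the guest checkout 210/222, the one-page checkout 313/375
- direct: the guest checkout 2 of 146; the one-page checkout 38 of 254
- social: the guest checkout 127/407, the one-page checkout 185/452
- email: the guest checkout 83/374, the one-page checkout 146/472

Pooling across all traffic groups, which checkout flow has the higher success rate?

Display: the guest checkout 210/222 = 94.6%, the one-page checkout 313/375 = 83.5% → the guest checkout
Direct: the guest checkout 2/146 = 1.4%, the one-page checkout 38/254 = 15.0% → the one-page checkout
Social: the guest checkout 127/407 = 31.2%, the one-page checkout 185/452 = 40.9% → the one-page checkout
Email: the guest checkout 83/374 = 22.2%, the one-page checkout 146/472 = 30.9% → the one-page checkout
Overall: the guest checkout 422/1149 = 36.7%, the one-page checkout 682/1553 = 43.9% → the one-page checkout
(Neither sweeps every traffic group, but the one-page checkout has the higher pooled rate.)

the one-page checkout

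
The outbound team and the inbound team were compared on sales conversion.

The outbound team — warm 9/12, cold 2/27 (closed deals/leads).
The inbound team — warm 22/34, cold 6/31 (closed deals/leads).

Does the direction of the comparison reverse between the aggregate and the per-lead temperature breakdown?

Warm: the outbound team 9/12 = 75.0%, the inbound team 22/34 = 64.7% → the outbound team
Cold: the outbound team 2/27 = 7.4%, the inbound team 6/31 = 19.4% → the inbound team
Overall: the outbound team 11/39 = 28.2%, the inbound team 28/65 = 43.1% → the inbound team
Neither sweeps: the outbound team wins 1 of 2 groups, the inbound team wins 1. The inbound team wins overall but not every group — no Simpson reversal.

No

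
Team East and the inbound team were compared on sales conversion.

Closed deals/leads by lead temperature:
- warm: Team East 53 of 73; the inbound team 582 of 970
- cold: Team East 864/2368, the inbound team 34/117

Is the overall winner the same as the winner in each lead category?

No

Warm: Team East 53/73 = 72.6%, the inbound team 582/970 = 60.0% → Team East
Cold: Team East 864/2368 = 36.5%, the inbound team 34/117 = 29.1% → Team East
Overall: Team East 917/2441 = 37.6%, the inbound team 616/1087 = 56.7% → the inbound team
Team East wins each lead group but the inbound team wins overall — the comparison reverses. Team East's leads skew toward cold, which has a lower base rate.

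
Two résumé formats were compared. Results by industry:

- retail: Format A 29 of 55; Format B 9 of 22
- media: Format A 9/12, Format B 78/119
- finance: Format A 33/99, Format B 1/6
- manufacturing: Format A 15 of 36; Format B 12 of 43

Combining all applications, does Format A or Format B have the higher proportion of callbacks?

Format B

Retail: Format A 29/55 = 52.7%, Format B 9/22 = 40.9% → Format A
Media: Format A 9/12 = 75.0%, Format B 78/119 = 65.5% → Format A
Finance: Format A 33/99 = 33.3%, Format B 1/6 = 16.7% → Format A
Manufacturing: Format A 15/36 = 41.7%, Format B 12/43 = 27.9% → Format A
Overall: Format A 86/202 = 42.6%, Format B 100/190 = 52.6% → Format B
(Format A wins every industry group but Format B wins overall — Format A's applications skew toward the low-rate finance group.)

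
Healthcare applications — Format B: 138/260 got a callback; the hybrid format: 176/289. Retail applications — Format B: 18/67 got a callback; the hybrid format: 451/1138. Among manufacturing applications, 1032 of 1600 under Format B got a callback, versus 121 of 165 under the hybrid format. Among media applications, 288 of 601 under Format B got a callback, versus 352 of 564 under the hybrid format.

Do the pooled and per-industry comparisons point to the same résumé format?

No

Healthcare: Format B 138/260 = 53.1%, the hybrid format 176/289 = 60.9% → the hybrid format
Retail: Format B 18/67 = 26.9%, the hybrid format 451/1138 = 39.6% → the hybrid format
Manufacturing: Format B 1032/1600 = 64.5%, the hybrid format 121/165 = 73.3% → the hybrid format
Media: Format B 288/601 = 47.9%, the hybrid format 352/564 = 62.4% → the hybrid format
Overall: Format B 1476/2528 = 58.4%, the hybrid format 1100/2156 = 51.0% → Format B
The hybrid format wins each industry group but Format B wins overall — the comparison reverses. The hybrid format's applications skew toward retail, which has a lower base rate.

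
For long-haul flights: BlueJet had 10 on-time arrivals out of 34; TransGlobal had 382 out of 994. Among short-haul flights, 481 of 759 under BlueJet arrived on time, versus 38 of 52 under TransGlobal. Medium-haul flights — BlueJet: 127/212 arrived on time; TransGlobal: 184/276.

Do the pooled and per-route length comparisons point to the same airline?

Long-haul: BlueJet 10/34 = 29.4%, TransGlobal 382/994 = 38.4% → TransGlobal
Short-haul: BlueJet 481/759 = 63.4%, TransGlobal 38/52 = 73.1% → TransGlobal
Medium-haul: BlueJet 127/212 = 59.9%, TransGlobal 184/276 = 66.7% → TransGlobal
Overall: BlueJet 618/1005 = 61.5%, TransGlobal 604/1322 = 45.7% → BlueJet
TransGlobal wins each route group but BlueJet wins overall — the comparison reverses. TransGlobal's flights skew toward long-haul, which has a lower base rate.

No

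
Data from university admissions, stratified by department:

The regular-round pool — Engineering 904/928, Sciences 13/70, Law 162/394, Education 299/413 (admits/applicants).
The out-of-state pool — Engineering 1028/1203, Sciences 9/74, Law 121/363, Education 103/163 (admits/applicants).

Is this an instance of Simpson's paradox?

No

Engineering: the regular-round pool 904/928 = 97.4%, the out-of-state pool 1028/1203 = 85.5% → the regular-round pool
Sciences: the regular-round pool 13/70 = 18.6%, the out-of-state pool 9/74 = 12.2% → the regular-round pool
Law: the regular-round pool 162/394 = 41.1%, the out-of-state pool 121/363 = 33.3% → the regular-round pool
Education: the regular-round pool 299/413 = 72.4%, the out-of-state pool 103/163 = 63.2% → the regular-round pool
Overall: the regular-round pool 1378/1805 = 76.3%, the out-of-state pool 1261/1803 = 69.9% → the regular-round pool
The regular-round pool wins overall and in every department group — no reversal.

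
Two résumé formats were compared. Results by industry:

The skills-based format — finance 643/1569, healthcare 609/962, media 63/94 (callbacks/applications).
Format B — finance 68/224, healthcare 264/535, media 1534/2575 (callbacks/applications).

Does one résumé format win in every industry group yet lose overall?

Finance: the skills-based format 643/1569 = 41.0%, Format B 68/224 = 30.4% → the skills-based format
Healthcare: the skills-based format 609/962 = 63.3%, Format B 264/535 = 49.3% → the skills-based format
Media: the skills-based format 63/94 = 67.0%, Format B 1534/2575 = 59.6% → the skills-based format
Overall: the skills-based format 1315/2625 = 50.1%, Format B 1866/3334 = 56.0% → Format B
The skills-based format wins each industry group but Format B wins overall — the comparison reverses. The skills-based format's applications skew toward finance, which has a lower base rate.

Yes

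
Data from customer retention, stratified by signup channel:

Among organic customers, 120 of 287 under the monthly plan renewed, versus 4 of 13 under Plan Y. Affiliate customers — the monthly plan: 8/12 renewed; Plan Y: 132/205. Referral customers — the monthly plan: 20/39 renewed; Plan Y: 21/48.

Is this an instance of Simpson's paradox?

Organic: the monthly plan 120/287 = 41.8%, Plan Y 4/13 = 30.8% → the monthly plan
Affiliate: the monthly plan 8/12 = 66.7%, Plan Y 132/205 = 64.4% → the monthly plan
Referral: the monthly plan 20/39 = 51.3%, Plan Y 21/48 = 43.8% → the monthly plan
Overall: the monthly plan 148/338 = 43.8%, Plan Y 157/266 = 59.0% → Plan Y
The monthly plan wins each signup group but Plan Y wins overall — the comparison reverses. The monthly plan's customers skew toward organic, which has a lower base rate.

Yes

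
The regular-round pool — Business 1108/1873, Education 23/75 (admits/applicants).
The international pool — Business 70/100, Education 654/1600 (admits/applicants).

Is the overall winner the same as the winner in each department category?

No

Business: the regular-round pool 1108/1873 = 59.2%, the international pool 70/100 = 70.0% → the international pool
Education: the regular-round pool 23/75 = 30.7%, the international pool 654/1600 = 40.9% → the international pool
Overall: the regular-round pool 1131/1948 = 58.1%, the international pool 724/1700 = 42.6% → the regular-round pool
The international pool wins each department group but the regular-round pool wins overall — the comparison reverses. The international pool's applicants skew toward Education, which has a lower base rate.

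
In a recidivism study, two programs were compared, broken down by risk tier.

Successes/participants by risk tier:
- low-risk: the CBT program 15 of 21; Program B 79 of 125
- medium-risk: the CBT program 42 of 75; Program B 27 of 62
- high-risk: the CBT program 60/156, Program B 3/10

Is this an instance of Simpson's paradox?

Low-risk: the CBT program 15/21 = 71.4%, Program B 79/125 = 63.2% → the CBT program
Medium-risk: the CBT program 42/75 = 56.0%, Program B 27/62 = 43.5% → the CBT program
High-risk: the CBT program 60/156 = 38.5%, Program B 3/10 = 30.0% → the CBT program
Overall: the CBT program 117/252 = 46.4%, Program B 109/197 = 55.3% → Program B
The CBT program wins each risk group but Program B wins overall — the comparison reverses. The CBT program's participants skew toward high-risk, which has a lower base rate.

Yes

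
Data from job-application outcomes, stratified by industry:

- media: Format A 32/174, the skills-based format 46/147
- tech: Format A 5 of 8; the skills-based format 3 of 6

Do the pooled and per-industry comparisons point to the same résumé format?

No

Media: Format A 32/174 = 18.4%, the skills-based format 46/147 = 31.3% → the skills-based format
Tech: Format A 5/8 = 62.5%, the skills-based format 3/6 = 50.0% → Format A
Overall: Format A 37/182 = 20.3%, the skills-based format 49/153 = 32.0% → the skills-based format
Neither sweeps: Format A wins 1 of 2 groups, the skills-based format wins 1. The skills-based format wins overall but not every group — no Simpson reversal.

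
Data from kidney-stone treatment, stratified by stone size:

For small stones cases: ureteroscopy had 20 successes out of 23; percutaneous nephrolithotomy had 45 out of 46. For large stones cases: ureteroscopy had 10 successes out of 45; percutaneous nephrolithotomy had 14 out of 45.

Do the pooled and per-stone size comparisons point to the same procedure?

Small stones: ureteroscopy 20/23 = 87.0%, percutaneous nephrolithotomy 45/46 = 97.8% → percutaneous nephrolithotomy
Large stones: ureteroscopy 10/45 = 22.2%, percutaneous nephrolithotomy 14/45 = 31.1% → percutaneous nephrolithotomy
Overall: ureteroscopy 30/68 = 44.1%, percutaneous nephrolithotomy 59/91 = 64.8% → percutaneous nephrolithotomy
Percutaneous nephrolithotomy wins overall and in every stone group — no reversal.

Yes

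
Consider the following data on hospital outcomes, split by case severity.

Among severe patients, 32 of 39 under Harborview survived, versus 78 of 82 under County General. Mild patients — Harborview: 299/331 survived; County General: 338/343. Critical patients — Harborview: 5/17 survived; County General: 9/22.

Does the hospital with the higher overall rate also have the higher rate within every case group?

Severe: Harborview 32/39 = 82.1%, County General 78/82 = 95.1% → County General
Mild: Harborview 299/331 = 90.3%, County General 338/343 = 98.5% → County General
Critical: Harborview 5/17 = 29.4%, County General 9/22 = 40.9% → County General
Overall: Harborview 336/387 = 86.8%, County General 425/447 = 95.1% → County General
County General wins overall and in every case group — no reversal.

Yes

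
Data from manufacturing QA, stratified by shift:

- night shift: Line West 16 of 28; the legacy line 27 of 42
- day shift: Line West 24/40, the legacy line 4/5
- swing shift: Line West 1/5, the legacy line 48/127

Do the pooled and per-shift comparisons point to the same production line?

Night shift: Line West 16/28 = 57.1%, the legacy line 27/42 = 64.3% → the legacy line
Day shift: Line West 24/40 = 60.0%, the legacy line 4/5 = 80.0% → the legacy line
Swing shift: Line West 1/5 = 20.0%, the legacy line 48/127 = 37.8% → the legacy line
Overall: Line West 41/73 = 56.2%, the legacy line 79/174 = 45.4% → Line West
The legacy line wins each shift group but Line West wins overall — the comparison reverses. The legacy line's units skew toward swing shift, which has a lower base rate.

No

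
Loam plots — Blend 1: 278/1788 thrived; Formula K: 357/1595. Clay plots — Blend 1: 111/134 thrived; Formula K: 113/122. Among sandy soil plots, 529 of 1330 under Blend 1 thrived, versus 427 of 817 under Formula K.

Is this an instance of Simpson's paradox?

Loam: Blend 1 278/1788 = 15.5%, Formula K 357/1595 = 22.4% → Formula K
Clay: Blend 1 111/134 = 82.8%, Formula K 113/122 = 92.6% → Formula K
Sandy soil: Blend 1 529/1330 = 39.8%, Formula K 427/817 = 52.3% → Formula K
Overall: Blend 1 918/3252 = 28.2%, Formula K 897/2534 = 35.4% → Formula K
Formula K wins overall and in every soil group — no reversal.

No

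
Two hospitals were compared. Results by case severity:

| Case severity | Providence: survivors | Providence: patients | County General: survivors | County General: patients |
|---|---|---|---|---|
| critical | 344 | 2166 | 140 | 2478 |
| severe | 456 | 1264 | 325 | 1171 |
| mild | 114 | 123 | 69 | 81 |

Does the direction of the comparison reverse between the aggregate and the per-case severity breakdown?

No

Critical: Providence 344/2166 = 15.9%, County General 140/2478 = 5.6% → Providence
Severe: Providence 456/1264 = 36.1%, County General 325/1171 = 27.8% → Providence
Mild: Providence 114/123 = 92.7%, County General 69/81 = 85.2% → Providence
Overall: Providence 914/3553 = 25.7%, County General 534/3730 = 14.3% → Providence
Providence wins overall and in every case group — no reversal.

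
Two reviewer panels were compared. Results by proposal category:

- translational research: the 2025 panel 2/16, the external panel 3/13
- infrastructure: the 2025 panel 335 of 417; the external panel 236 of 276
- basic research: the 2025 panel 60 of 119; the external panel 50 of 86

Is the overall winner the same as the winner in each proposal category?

Yes

Translational research: the 2025 panel 2/16 = 12.5%, the external panel 3/13 = 23.1% → the external panel
Infrastructure: the 2025 panel 335/417 = 80.3%, the external panel 236/276 = 85.5% → the external panel
Basic research: the 2025 panel 60/119 = 50.4%, the external panel 50/86 = 58.1% → the external panel
Overall: the 2025 panel 397/552 = 71.9%, the external panel 289/375 = 77.1% → the external panel
The external panel wins overall and in every proposal group — no reversal.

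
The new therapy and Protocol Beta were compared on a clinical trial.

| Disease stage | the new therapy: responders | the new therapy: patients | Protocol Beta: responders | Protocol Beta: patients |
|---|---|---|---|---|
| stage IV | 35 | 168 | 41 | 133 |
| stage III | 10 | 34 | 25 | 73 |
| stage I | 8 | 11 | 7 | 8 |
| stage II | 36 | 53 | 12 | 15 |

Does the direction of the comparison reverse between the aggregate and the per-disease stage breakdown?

No

Stage IV: the new therapy 35/168 = 20.8%, Protocol Beta 41/133 = 30.8% → Protocol Beta
Stage III: the new therapy 10/34 = 29.4%, Protocol Beta 25/73 = 34.2% → Protocol Beta
Stage I: the new therapy 8/11 = 72.7%, Protocol Beta 7/8 = 87.5% → Protocol Beta
Stage II: the new therapy 36/53 = 67.9%, Protocol Beta 12/15 = 80.0% → Protocol Beta
Overall: the new therapy 89/266 = 33.5%, Protocol Beta 85/229 = 37.1% → Protocol Beta
Protocol Beta wins overall and in every disease group — no reversal.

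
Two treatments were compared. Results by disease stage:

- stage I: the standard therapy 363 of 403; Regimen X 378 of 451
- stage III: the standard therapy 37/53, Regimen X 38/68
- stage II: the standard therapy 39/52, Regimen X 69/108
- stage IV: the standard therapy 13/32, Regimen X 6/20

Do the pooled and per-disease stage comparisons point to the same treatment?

Stage I: the standard therapy 363/403 = 90.1%, Regimen X 378/451 = 83.8% → the standard therapy
Stage III: the standard therapy 37/53 = 69.8%, Regimen X 38/68 = 55.9% → the standard therapy
Stage II: the standard therapy 39/52 = 75.0%, Regimen X 69/108 = 63.9% → the standard therapy
Stage IV: the standard therapy 13/32 = 40.6%, Regimen X 6/20 = 30.0% → the standard therapy
Overall: the standard therapy 452/540 = 83.7%, Regimen X 491/647 = 75.9% → the standard therapy
The standard therapy wins overall and in every disease group — no reversal.

Yes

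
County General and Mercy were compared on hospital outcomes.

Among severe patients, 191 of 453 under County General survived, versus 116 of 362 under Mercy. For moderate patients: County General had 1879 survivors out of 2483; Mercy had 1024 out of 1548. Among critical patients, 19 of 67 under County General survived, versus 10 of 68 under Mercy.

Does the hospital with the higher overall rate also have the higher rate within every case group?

Yes

Severe: County General 191/453 = 42.2%, Mercy 116/362 = 32.0% → County General
Moderate: County General 1879/2483 = 75.7%, Mercy 1024/1548 = 66.1% → County General
Critical: County General 19/67 = 28.4%, Mercy 10/68 = 14.7% → County General
Overall: County General 2089/3003 = 69.6%, Mercy 1150/1978 = 58.1% → County General
County General wins overall and in every case group — no reversal.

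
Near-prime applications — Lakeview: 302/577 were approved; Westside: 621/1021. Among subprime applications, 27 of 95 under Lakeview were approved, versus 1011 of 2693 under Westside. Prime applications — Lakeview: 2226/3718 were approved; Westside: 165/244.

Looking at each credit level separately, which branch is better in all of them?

Near-prime: Lakeview 302/577 = 52.3%, Westside 621/1021 = 60.8% → Westside
Subprime: Lakeview 27/95 = 28.4%, Westside 1011/2693 = 37.5% → Westside
Prime: Lakeview 2226/3718 = 59.9%, Westside 165/244 = 67.6% → Westside
Westside has the higher rate in all 3 groups.

Westside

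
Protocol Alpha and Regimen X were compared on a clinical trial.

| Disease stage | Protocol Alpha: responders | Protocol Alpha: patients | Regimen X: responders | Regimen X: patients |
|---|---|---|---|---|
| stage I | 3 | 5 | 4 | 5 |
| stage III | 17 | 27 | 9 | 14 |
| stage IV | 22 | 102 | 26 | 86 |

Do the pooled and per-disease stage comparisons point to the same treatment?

Stage I: Protocol Alpha 3/5 = 60.0%, Regimen X 4/5 = 80.0% → Regimen X
Stage III: Protocol Alpha 17/27 = 63.0%, Regimen X 9/14 = 64.3% → Regimen X
Stage IV: Protocol Alpha 22/102 = 21.6%, Regimen X 26/86 = 30.2% → Regimen X
Overall: Protocol Alpha 42/134 = 31.3%, Regimen X 39/105 = 37.1% → Regimen X
Regimen X wins overall and in every disease group — no reversal.

Yes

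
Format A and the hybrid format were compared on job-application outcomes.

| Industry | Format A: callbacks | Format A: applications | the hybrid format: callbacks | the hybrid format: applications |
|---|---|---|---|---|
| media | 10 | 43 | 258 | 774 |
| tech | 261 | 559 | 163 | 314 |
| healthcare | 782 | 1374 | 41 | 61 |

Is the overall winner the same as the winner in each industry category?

No

Media: Format A 10/43 = 23.3%, the hybrid format 258/774 = 33.3% → the hybrid format
Tech: Format A 261/559 = 46.7%, the hybrid format 163/314 = 51.9% → the hybrid format
Healthcare: Format A 782/1374 = 56.9%, the hybrid format 41/61 = 67.2% → the hybrid format
Overall: Format A 1053/1976 = 53.3%, the hybrid format 462/1149 = 40.2% → Format A
The hybrid format wins each industry group but Format A wins overall — the comparison reverses. The hybrid format's applications skew toward media, which has a lower base rate.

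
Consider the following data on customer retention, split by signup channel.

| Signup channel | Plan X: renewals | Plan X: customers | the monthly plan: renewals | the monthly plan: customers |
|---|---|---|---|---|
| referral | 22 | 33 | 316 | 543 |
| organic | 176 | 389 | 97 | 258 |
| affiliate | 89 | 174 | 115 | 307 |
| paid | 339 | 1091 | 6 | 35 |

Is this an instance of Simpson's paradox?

Referral: Plan X 22/33 = 66.7%, the monthly plan 316/543 = 58.2% → Plan X
Organic: Plan X 176/389 = 45.2%, the monthly plan 97/258 = 37.6% → Plan X
Affiliate: Plan X 89/174 = 51.1%, the monthly plan 115/307 = 37.5% → Plan X
Paid: Plan X 339/1091 = 31.1%, the monthly plan 6/35 = 17.1% → Plan X
Overall: Plan X 626/1687 = 37.1%, the monthly plan 534/1143 = 46.7% → the monthly plan
Plan X wins each signup group but the monthly plan wins overall — the comparison reverses. Plan X's customers skew toward paid, which has a lower base rate.

Yes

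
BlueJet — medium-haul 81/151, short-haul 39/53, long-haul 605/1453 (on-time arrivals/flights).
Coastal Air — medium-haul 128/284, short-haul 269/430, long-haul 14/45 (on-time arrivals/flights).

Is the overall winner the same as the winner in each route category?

Medium-haul: BlueJet 81/151 = 53.6%, Coastal Air 128/284 = 45.1% → BlueJet
Short-haul: BlueJet 39/53 = 73.6%, Coastal Air 269/430 = 62.6% → BlueJet
Long-haul: BlueJet 605/1453 = 41.6%, Coastal Air 14/45 = 31.1% → BlueJet
Overall: BlueJet 725/1657 = 43.8%, Coastal Air 411/759 = 54.2% → Coastal Air
BlueJet wins each route group but Coastal Air wins overall — the comparison reverses. BlueJet's flights skew toward long-haul, which has a lower base rate.

No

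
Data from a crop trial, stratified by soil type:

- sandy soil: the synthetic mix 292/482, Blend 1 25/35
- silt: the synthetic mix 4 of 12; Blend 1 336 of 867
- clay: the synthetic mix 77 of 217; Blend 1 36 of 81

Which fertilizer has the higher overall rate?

the synthetic mix

Sandy soil: the synthetic mix 292/482 = 60.6%, Blend 1 25/35 = 71.4% → Blend 1
Silt: the synthetic mix 4/12 = 33.3%, Blend 1 336/867 = 38.8% → Blend 1
Clay: the synthetic mix 77/217 = 35.5%, Blend 1 36/81 = 44.4% → Blend 1
Overall: the synthetic mix 373/711 = 52.5%, Blend 1 397/983 = 40.4% → the synthetic mix
(Blend 1 wins every soil group but the synthetic mix wins overall — Blend 1's plots skew toward the low-rate silt group.)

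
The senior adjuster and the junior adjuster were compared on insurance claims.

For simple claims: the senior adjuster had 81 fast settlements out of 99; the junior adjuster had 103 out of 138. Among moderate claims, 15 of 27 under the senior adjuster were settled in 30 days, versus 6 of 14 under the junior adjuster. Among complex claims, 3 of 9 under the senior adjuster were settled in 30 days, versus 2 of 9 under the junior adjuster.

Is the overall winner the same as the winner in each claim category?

Simple: the senior adjuster 81/99 = 81.8%, the junior adjuster 103/138 = 74.6% → the senior adjuster
Moderate: the senior adjuster 15/27 = 55.6%, the junior adjuster 6/14 = 42.9% → the senior adjuster
Complex: the senior adjuster 3/9 = 33.3%, the junior adjuster 2/9 = 22.2% → the senior adjuster
Overall: the senior adjuster 99/135 = 73.3%, the junior adjuster 111/161 = 68.9% → the senior adjuster
The senior adjuster wins overall and in every claim group — no reversal.

Yes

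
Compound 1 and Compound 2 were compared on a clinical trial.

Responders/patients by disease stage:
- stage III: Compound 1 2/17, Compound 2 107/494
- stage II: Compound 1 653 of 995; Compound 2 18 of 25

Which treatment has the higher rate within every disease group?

Stage III: Compound 1 2/17 = 11.8%, Compound 2 107/494 = 21.7% → Compound 2
Stage II: Compound 1 653/995 = 65.6%, Compound 2 18/25 = 72.0% → Compound 2
Compound 2 has the higher rate in both groups.

Compound 2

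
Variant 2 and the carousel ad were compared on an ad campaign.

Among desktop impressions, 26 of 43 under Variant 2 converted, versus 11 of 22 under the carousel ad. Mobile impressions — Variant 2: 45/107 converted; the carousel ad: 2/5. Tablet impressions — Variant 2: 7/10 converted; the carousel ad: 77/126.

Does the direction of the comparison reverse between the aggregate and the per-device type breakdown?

Yes

Desktop: Variant 2 26/43 = 60.5%, the carousel ad 11/22 = 50.0% → Variant 2
Mobile: Variant 2 45/107 = 42.1%, the carousel ad 2/5 = 40.0% → Variant 2
Tablet: Variant 2 7/10 = 70.0%, the carousel ad 77/126 = 61.1% → Variant 2
Overall: Variant 2 78/160 = 48.8%, the carousel ad 90/153 = 58.8% → the carousel ad
Variant 2 wins each device group but the carousel ad wins overall — the comparison reverses. Variant 2's impressions skew toward mobile, which has a lower base rate.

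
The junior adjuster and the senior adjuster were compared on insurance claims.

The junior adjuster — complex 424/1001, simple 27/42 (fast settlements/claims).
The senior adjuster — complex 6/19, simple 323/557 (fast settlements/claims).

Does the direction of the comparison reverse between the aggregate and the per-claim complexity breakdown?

Yes

Complex: the junior adjuster 424/1001 = 42.4%, the senior adjuster 6/19 = 31.6% → the junior adjuster
Simple: the junior adjuster 27/42 = 64.3%, the senior adjuster 323/557 = 58.0% → the junior adjuster
Overall: the junior adjuster 451/1043 = 43.2%, the senior adjuster 329/576 = 57.1% → the senior adjuster
The junior adjuster wins each claim group but the senior adjuster wins overall — the comparison reverses. The junior adjuster's claims skew toward complex, which has a lower base rate.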